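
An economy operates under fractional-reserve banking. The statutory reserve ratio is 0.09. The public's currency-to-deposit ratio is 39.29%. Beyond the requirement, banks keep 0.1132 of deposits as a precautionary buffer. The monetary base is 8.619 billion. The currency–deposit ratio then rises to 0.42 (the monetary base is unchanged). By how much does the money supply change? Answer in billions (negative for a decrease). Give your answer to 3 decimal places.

Initially m₁ = (1 + 0.3929) / (0.09 + 0.1132 + 0.3929) ≈ 2.33669, so M₁ = 2.33669 × 8.619 ≈ 20.1399 billion.
After the change m₂ = (1 + 0.42) / (0.09 + 0.1132 + 0.42) ≈ 2.27856, so M₂ = 2.27856 × 8.619 ≈ 19.6389 billion.
ΔM = M₂ − M₁ = 19.6389 − 20.1399 = -0.501 billion.

-0.501 billion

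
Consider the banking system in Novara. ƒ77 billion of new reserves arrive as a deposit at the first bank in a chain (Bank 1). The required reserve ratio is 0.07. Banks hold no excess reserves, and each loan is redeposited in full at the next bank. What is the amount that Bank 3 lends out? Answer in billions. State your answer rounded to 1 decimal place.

Each bank lends a fraction (1 − rr) = 0.9300 of the deposit it receives, so Bank 3 receives 77·0.9300^2 and lends 77·0.9300^3 ≈ 61.9355 billion.

ƒ61.9 billion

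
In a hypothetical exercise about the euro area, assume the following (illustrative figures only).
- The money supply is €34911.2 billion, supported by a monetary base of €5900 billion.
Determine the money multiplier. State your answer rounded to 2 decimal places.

The money multiplier is m = M / MB = 34911.2 / 5900 ≈ 5.91715.

5.92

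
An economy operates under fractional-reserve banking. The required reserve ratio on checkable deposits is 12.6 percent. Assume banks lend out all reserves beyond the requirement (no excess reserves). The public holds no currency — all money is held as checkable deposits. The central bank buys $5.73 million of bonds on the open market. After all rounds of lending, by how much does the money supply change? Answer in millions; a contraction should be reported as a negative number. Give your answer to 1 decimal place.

The simple money multiplier is m = 1/rr = 1/0.126 ≈ 7.9365.
An open-market purchase increases the monetary base by 5.73 million, so ΔM = m × ΔMB = 7.9365 × 5.73 ≈ 45.4761 million.

$45.5 million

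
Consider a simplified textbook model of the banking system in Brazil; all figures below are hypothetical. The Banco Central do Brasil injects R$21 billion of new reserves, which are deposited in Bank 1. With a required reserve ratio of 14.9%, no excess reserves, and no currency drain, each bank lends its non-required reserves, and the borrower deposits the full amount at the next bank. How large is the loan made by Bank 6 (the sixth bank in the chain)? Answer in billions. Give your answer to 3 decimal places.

Each bank lends a fraction (1 − rr) = 0.8510 of the deposit it receives, so Bank 6 receives 21·0.8510^5 and lends 21·0.8510^6 ≈ 7.9762 billion.

R$7.976 billion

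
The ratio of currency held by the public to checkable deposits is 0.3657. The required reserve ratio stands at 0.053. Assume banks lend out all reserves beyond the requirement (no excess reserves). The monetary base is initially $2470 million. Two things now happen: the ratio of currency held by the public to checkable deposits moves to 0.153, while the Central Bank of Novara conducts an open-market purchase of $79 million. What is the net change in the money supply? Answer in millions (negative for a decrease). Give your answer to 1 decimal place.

$6210.4 million

Before: m₁ = (1 + 0.3657) / (0.053 + 0.3657) ≈ 3.261763, MB₁ = 2470, so M₁ = 3.261763 × 2470 ≈ 8056.5546 million.
After: m₂ = (1 + 0.153) / (0.053 + 0.153) ≈ 5.597087, MB₂ = 2470 + 79 = 2549, so M₂ = 5.597087 × 2549 ≈ 14266.9748 million.
ΔM = M₂ − M₁ = 14266.9748 − 8056.5546 = 6210.4202 million.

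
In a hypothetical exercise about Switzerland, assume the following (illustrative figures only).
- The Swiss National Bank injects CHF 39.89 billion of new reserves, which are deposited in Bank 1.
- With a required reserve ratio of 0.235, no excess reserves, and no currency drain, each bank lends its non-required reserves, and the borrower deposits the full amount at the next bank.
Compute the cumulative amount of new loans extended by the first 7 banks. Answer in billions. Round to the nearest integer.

Bank i lends (1 − rr)^i of the original deposit: Bank 1 lends 39.89·0.7650 ≈ 30.5159, Bank 2 lends 39.89·0.7650² ≈ 23.3446, and so on.
Summing a geometric series: total = 39.89·[0.7650·(1 − 0.7650^7) / (1 − 0.7650)] ≈ 109.9439 billion.

CHF 110 billion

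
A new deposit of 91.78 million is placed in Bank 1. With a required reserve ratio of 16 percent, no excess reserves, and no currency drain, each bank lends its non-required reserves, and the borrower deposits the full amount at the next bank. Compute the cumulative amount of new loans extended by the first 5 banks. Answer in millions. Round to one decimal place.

Bank i lends (1 − rr)^i of the original deposit: Bank 1 lends 91.78·0.8400 = 77.0952, Bank 2 lends 91.78·0.8400² ≈ 64.7600, and so on.
Summing a geometric series: total = 91.78·[0.8400·(1 − 0.8400^5) / (1 − 0.8400)] ≈ 280.3317 million.

280.3 million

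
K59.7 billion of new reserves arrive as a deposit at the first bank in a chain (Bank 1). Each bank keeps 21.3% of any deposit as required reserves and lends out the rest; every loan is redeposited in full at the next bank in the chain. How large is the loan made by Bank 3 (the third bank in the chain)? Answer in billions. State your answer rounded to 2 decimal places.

Each bank lends a fraction (1 − rr) = 0.7870 of the deposit it receives, so Bank 3 receives 59.7·0.7870^2 and lends 59.7·0.7870^3 ≈ 29.1004 billion.

K29.10 billion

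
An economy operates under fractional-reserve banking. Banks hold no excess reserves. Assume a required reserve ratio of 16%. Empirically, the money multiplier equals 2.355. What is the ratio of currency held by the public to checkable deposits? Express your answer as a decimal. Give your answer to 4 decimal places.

Using m = 2.355. From m = (1 + c)/(c + rr + e), rearranging gives 1 + c = m·(c + rr + e), so c·(1 − m) = m·(rr + e) − 1.
Hence c = [m·(rr + e) − 1]/(1 − m) = [2.355 × (0.16 + 0) − 1] / (1 − 2.355) ≈ 0.459926.

0.4599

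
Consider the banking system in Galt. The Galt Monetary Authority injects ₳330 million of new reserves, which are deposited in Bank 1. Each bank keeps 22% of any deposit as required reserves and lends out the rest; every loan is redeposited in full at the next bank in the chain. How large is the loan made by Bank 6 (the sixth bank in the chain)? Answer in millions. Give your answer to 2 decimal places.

Each bank lends a fraction (1 − rr) = 0.7800 of the deposit it receives, so Bank 6 receives 330·0.7800^5 and lends 330·0.7800^6 ≈ 74.3159 million.

₳74.32 million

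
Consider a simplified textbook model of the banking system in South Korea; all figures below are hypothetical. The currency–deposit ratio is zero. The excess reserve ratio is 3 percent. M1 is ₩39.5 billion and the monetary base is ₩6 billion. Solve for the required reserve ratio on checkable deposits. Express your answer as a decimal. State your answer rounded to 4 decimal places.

0.1219

Using m = M/MB = 39.5/6 ≈ 6.583333. Since m = (1 + c)/(c + rr + e), the denominator satisfies c + rr + e = (1 + c)/m = (1 + 0) / 6.583333 ≈ 0.151899.
With c = 0 and e = 0.03, the required reserve ratio on checkable deposits is 0.151899 − 0 − 0.03 = 0.121899.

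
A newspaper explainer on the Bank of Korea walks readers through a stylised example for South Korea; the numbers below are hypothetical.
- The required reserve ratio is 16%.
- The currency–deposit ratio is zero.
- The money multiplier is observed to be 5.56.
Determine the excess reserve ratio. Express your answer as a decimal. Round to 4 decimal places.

0.0199

Using m = 5.56. Since m = (1 + c)/(c + rr + e), the denominator satisfies c + rr + e = (1 + c)/m = (1 + 0) / 5.56 ≈ 0.179856.
With c = 0 and rr = 0.16, the excess reserve ratio is 0.179856 − 0 − 0.16 = 0.019856.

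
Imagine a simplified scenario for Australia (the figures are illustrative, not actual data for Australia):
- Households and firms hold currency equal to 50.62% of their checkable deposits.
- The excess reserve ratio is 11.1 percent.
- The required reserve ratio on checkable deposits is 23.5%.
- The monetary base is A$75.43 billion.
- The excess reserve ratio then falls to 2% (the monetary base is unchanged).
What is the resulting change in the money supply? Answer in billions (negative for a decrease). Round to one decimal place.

Initially m₁ = (1 + 0.5062) / (0.235 + 0.111 + 0.5062) ≈ 1.7674, so M₁ = 1.7674 × 75.43 ≈ 133.315 billion.
After the change m₂ = (1 + 0.5062) / (0.235 + 0.02 + 0.5062) ≈ 1.9787, so M₂ = 1.9787 × 75.43 ≈ 149.2533 billion.
ΔM = M₂ − M₁ = 149.2533 − 133.315 = 15.9383 billion.

A$15.9 billion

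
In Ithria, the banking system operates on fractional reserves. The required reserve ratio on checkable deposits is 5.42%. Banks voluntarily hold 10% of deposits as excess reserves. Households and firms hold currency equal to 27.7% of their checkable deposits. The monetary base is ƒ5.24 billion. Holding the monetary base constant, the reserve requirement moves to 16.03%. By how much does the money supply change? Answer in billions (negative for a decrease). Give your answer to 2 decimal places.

Initially m₁ = (1 + 0.277) / (0.0542 + 0.1 + 0.277) ≈ 2.9615, so M₁ = 2.9615 × 5.24 ≈ 15.5183 billion.
After the change m₂ = (1 + 0.277) / (0.1603 + 0.1 + 0.277) ≈ 2.3767, so M₂ = 2.3767 × 5.24 ≈ 12.4539 billion.
ΔM = M₂ − M₁ = 12.4539 − 15.5183 = -3.0644 billion.

-3.06 billion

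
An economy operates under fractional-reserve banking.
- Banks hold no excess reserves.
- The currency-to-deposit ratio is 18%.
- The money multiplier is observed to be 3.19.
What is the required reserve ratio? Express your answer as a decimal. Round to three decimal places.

Using m = 3.19. Since m = (1 + c)/(c + rr + e), the denominator satisfies c + rr + e = (1 + c)/m = (1 + 0.18) / 3.19 ≈ 0.369906.
With c = 0.18 and e = 0, the required reserve ratio is 0.369906 − 0.18 − 0 = 0.189906.

0.190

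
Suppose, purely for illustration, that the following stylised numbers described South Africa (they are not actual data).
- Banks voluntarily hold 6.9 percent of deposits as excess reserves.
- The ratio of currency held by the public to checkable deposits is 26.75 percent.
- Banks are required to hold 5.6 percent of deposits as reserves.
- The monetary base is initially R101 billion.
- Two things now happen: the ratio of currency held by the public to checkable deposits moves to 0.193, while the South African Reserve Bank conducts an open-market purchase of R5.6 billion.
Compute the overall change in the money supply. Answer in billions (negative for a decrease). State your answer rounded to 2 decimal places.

Before: m₁ = (1 + 0.2675) / (0.056 + 0.069 + 0.2675) ≈ 3.229299, MB₁ = 101, so M₁ = 3.229299 × 101 ≈ 326.1592 billion.
After: m₂ = (1 + 0.193) / (0.056 + 0.069 + 0.193) ≈ 3.751572, MB₂ = 101 + 5.6 = 106.6, so M₂ = 3.751572 × 106.6 ≈ 399.9176 billion.
ΔM = M₂ − M₁ = 399.9176 − 326.1592 = 73.7584 billion.

R73.76 billion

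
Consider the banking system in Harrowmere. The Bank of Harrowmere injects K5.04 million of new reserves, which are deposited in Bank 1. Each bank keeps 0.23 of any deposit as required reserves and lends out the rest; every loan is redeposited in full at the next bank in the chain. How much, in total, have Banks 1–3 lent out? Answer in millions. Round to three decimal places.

Bank i lends (1 − rr)^i of the original deposit: Bank 1 lends 5.04·0.7700 = 3.8808, Bank 2 lends 5.04·0.7700² ≈ 2.9882, and so on.
Summing a geometric series: total = 5.04·[0.7700·(1 − 0.7700^3) / (1 − 0.7700)] ≈ 9.1699 million.

K9.170 million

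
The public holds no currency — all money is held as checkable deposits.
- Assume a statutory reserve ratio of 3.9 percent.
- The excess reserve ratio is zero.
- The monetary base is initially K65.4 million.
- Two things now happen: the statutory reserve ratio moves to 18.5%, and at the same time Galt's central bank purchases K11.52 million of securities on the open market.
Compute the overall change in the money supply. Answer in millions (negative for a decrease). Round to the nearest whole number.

-1261 million

Before: m₁ = 1 / (0.039) ≈ 25.6410, MB₁ = 65.4, so M₁ = 25.6410 × 65.4 = 1676.9214 million.
After: m₂ = 1 / (0.185) ≈ 5.4054, MB₂ = 65.4 + 11.52 = 76.92, so M₂ = 5.4054 × 76.92 ≈ 415.7834 million.
ΔM = M₂ − M₁ = 415.7834 − 1676.9214 = -1261.138 million.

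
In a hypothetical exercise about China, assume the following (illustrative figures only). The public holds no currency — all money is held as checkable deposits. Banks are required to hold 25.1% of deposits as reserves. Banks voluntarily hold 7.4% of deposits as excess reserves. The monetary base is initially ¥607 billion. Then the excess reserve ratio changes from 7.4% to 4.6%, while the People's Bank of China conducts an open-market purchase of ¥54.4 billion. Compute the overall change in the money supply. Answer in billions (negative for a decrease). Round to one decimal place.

Before: m₁ = 1 / (0.251 + 0.074) ≈ 3.07692, MB₁ = 607, so M₁ = 3.07692 × 607 ≈ 1867.6904 billion.
After: m₂ = 1 / (0.251 + 0.046) ≈ 3.36700, MB₂ = 607 + 54.4 = 661.4, so M₂ = 3.36700 × 661.4 = 2226.9338 billion.
ΔM = M₂ − M₁ = 2226.9338 − 1867.6904 = 359.2434 billion.

¥359.2 billion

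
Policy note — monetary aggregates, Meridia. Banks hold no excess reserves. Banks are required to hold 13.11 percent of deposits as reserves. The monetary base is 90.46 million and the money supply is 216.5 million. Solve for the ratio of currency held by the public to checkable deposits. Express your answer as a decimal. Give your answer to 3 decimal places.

0.493

Using m = M/MB = 216.5/90.46 ≈ 2.393323. From m = (1 + c)/(c + rr + e), rearranging gives 1 + c = m·(c + rr + e), so c·(1 − m) = m·(rr + e) − 1.
Hence c = [m·(rr + e) − 1]/(1 − m) = [2.393323 × (0.1311 + 0) − 1] / (1 − 2.393323) ≈ 0.492517.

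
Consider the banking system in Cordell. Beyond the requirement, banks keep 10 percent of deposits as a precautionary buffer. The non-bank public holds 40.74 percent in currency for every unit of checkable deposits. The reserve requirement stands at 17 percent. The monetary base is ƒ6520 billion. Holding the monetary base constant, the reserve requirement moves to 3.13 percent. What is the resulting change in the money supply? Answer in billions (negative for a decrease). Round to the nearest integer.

Initially m₁ = (1 + 0.4074) / (0.17 + 0.1 + 0.4074) ≈ 2.07765, so M₁ = 2.07765 × 6520 = 13546.278 billion.
After the change m₂ = (1 + 0.4074) / (0.0313 + 0.1 + 0.4074) ≈ 2.61259, so M₂ = 2.61259 × 6520 = 17034.0868 billion.
ΔM = M₂ − M₁ = 17034.0868 − 13546.278 = 3487.8088 billion.

ƒ3488 billion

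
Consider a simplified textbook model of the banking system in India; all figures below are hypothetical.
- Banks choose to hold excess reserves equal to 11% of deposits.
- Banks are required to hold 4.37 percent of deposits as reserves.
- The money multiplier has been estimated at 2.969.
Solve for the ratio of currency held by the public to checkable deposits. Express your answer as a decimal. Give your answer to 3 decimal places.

0.276

Using m = 2.969. From m = (1 + c)/(c + rr + e), rearranging gives 1 + c = m·(c + rr + e), so c·(1 − m) = m·(rr + e) − 1.
Hence c = [m·(rr + e) − 1]/(1 − m) = [2.969 × (0.0437 + 0.11) − 1] / (1 − 2.969) ≈ 0.276112.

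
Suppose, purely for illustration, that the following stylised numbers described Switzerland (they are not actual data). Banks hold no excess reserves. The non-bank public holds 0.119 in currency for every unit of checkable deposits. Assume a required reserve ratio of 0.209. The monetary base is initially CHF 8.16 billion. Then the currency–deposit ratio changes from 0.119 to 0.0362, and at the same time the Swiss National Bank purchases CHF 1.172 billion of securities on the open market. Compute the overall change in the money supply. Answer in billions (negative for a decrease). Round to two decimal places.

Before: m₁ = (1 + 0.119) / (0.209 + 0.119) ≈ 3.4116, MB₁ = 8.16, so M₁ = 3.4116 × 8.16 ≈ 27.8387 billion.
After: m₂ = (1 + 0.0362) / (0.209 + 0.0362) ≈ 4.2259, MB₂ = 8.16 + 1.172 = 9.332, so M₂ = 4.2259 × 9.332 ≈ 39.4361 billion.
ΔM = M₂ − M₁ = 39.4361 − 27.8387 = 11.5974 billion.

CHF 11.60 billion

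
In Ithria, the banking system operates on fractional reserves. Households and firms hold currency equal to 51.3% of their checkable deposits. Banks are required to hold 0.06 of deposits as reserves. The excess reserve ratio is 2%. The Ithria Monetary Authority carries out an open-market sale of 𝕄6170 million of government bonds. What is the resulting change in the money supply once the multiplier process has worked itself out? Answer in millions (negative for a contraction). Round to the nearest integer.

-15742 million

The money multiplier is m = (1 + c) / (rr + e + c) = (1 + 0.513) / (0.06 + 0.02 + 0.513) ≈ 2.55143.
The sale removes 6170 million of base, so ΔM = m × ΔMB = 2.55143 × (−6170) = -15742.3231 million.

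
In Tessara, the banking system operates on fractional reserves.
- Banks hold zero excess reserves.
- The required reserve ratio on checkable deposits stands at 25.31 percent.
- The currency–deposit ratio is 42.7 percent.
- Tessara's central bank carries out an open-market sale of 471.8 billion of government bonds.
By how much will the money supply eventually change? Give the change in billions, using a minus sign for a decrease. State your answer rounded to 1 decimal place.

The money multiplier is m = (1 + c) / (rr + c) = (1 + 0.427) / (0.2531 + 0.427) ≈ 2.09822.
The sale removes 471.8 billion of base, so ΔM = m × ΔMB = 2.09822 × (−471.8) ≈ -989.9402 billion.

-989.9 billion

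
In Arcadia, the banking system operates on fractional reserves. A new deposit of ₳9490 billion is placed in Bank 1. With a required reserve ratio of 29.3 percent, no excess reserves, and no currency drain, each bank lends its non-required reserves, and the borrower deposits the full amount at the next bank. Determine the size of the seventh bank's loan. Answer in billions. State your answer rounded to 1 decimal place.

₳837.9 billion

Each bank lends a fraction (1 − rr) = 0.7070 of the deposit it receives, so Bank 7 receives 9490·0.7070^6 and lends 9490·0.7070^7 ≈ 837.9191 billion.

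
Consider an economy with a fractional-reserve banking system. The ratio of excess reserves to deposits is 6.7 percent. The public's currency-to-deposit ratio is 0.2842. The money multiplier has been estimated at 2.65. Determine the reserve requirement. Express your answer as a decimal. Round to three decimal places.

0.133

Using m = 2.65. Since m = (1 + c)/(c + rr + e), the denominator satisfies c + rr + e = (1 + c)/m = (1 + 0.2842) / 2.65 ≈ 0.484604.
With c = 0.2842 and e = 0.067, the reserve requirement is 0.484604 − 0.2842 − 0.067 = 0.133404.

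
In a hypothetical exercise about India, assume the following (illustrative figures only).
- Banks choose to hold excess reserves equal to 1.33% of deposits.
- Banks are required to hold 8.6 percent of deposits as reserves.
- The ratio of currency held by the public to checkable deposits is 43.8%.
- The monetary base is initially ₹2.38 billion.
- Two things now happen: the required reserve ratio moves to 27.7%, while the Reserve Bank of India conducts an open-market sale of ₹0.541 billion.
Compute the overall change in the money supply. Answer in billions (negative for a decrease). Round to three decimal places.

-2.739 billion

Before: m₁ = (1 + 0.438) / (0.086 + 0.0133 + 0.438) ≈ 2.67634, MB₁ = 2.38, so M₁ = 2.67634 × 2.38 ≈ 6.3697 billion.
After: m₂ = (1 + 0.438) / (0.277 + 0.0133 + 0.438) ≈ 1.97446, MB₂ = 2.38 − 0.541 = 1.839, so M₂ = 1.97446 × 1.839 ≈ 3.631 billion.
ΔM = M₂ − M₁ = 3.631 − 6.3697 = -2.7387 billion.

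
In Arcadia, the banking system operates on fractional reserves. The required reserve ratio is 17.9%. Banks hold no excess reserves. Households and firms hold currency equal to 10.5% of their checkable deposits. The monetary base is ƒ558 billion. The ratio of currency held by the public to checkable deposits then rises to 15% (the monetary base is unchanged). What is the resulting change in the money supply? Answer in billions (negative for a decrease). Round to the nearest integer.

Initially m₁ = (1 + 0.105) / (0.179 + 0.105) ≈ 3.8908, so M₁ = 3.8908 × 558 = 2171.0664 billion.
After the change m₂ = (1 + 0.15) / (0.179 + 0.15) ≈ 3.4954, so M₂ = 3.4954 × 558 = 1950.4332 billion.
ΔM = M₂ − M₁ = 1950.4332 − 2171.0664 = -220.6332 billion.

-221 billion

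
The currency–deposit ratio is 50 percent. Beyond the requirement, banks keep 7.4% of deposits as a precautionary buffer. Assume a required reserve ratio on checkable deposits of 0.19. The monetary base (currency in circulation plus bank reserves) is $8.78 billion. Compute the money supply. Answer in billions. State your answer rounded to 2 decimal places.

$17.24 billion

The money multiplier is m = (1 + c) / (rr + e + c) = (1 + 0.5) / (0.19 + 0.074 + 0.5) ≈ 1.9634.
So M = m × MB = 1.9634 × 8.78 ≈ 17.2387 billion.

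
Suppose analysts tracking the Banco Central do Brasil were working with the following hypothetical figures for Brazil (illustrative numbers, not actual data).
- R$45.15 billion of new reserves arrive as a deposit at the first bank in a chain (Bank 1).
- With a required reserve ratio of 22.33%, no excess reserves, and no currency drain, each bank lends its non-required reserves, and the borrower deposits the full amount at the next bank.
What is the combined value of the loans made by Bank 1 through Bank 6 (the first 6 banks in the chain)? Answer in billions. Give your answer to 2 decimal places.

R$122.57 billion

Bank i lends (1 − rr)^i of the original deposit: Bank 1 lends 45.15·0.7767 ≈ 35.0680, Bank 2 lends 45.15·0.7767² ≈ 27.2373, and so on.
Summing a geometric series: total = 45.15·[0.7767·(1 − 0.7767^6) / (1 − 0.7767)] ≈ 122.5663 billion.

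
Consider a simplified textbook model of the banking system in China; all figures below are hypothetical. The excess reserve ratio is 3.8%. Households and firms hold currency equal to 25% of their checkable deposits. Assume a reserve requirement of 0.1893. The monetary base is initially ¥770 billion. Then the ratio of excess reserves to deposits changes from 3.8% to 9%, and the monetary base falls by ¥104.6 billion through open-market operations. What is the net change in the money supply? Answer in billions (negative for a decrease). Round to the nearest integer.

Before: m₁ = (1 + 0.25) / (0.1893 + 0.038 + 0.25) ≈ 2.6189, MB₁ = 770, so M₁ = 2.6189 × 770 = 2016.553 billion.
After: m₂ = (1 + 0.25) / (0.1893 + 0.09 + 0.25) ≈ 2.3616, MB₂ = 770 − 104.6 = 665.4, so M₂ = 2.3616 × 665.4 ≈ 1571.4086 billion.
ΔM = M₂ − M₁ = 1571.4086 − 2016.553 = -445.1444 billion.

-445 billion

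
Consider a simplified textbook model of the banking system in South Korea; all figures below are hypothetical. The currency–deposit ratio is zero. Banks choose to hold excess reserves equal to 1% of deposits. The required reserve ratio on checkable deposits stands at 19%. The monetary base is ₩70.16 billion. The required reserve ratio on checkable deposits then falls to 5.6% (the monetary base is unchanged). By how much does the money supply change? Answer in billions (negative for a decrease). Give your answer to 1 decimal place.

Initially m₁ = 1 / (0.19 + 0.01) = 5, so M₁ = 5 × 70.16 = 350.8 billion.
After the change m₂ = 1 / (0.056 + 0.01) ≈ 15.1515, so M₂ = 15.1515 × 70.16 ≈ 1063.0292 billion.
ΔM = M₂ − M₁ = 1063.0292 − 350.8 = 712.2292 billion.

₩712.2 billion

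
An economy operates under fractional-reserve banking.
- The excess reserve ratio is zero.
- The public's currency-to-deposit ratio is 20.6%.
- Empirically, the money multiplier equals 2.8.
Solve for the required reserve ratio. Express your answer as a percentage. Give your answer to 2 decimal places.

Using m = 2.8. Since m = (1 + c)/(c + rr + e), the denominator satisfies c + rr + e = (1 + c)/m = (1 + 0.206) / 2.8 ≈ 0.430714.
With c = 0.206 and e = 0, the required reserve ratio is 0.430714 − 0.206 − 0 = 0.224714.

22.47%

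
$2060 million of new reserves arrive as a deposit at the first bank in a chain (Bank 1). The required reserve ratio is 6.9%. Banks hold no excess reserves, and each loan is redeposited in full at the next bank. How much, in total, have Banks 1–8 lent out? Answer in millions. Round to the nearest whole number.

$12107 million

Bank i lends (1 − rr)^i of the original deposit: Bank 1 lends 2060·0.9310 = 1917.8600, Bank 2 lends 2060·0.9310² ≈ 1785.5277, and so on.
Summing a geometric series: total = 2060·[0.9310·(1 − 0.9310^8) / (1 − 0.9310)] ≈ 12107.1563 million.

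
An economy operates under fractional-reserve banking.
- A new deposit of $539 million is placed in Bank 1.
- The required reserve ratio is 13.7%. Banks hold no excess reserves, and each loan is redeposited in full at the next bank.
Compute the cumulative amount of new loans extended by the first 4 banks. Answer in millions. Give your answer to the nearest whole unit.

Bank i lends (1 − rr)^i of the original deposit: Bank 1 lends 539·0.8630 = 465.1570, Bank 2 lends 539·0.8630² ≈ 401.4305, and so on.
Summing a geometric series: total = 539·[0.8630·(1 − 0.8630^4) / (1 − 0.8630)] ≈ 1511.9950 million.

$1512 million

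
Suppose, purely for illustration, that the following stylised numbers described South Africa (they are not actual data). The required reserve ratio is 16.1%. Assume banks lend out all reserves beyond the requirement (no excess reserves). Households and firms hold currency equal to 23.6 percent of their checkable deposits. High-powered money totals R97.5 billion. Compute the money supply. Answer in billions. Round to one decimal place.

The money multiplier is m = (1 + c) / (rr + c) = (1 + 0.236) / (0.161 + 0.236) ≈ 3.1134.
So M = m × MB = 3.1134 × 97.5 = 303.5565 billion.

R303.6 billion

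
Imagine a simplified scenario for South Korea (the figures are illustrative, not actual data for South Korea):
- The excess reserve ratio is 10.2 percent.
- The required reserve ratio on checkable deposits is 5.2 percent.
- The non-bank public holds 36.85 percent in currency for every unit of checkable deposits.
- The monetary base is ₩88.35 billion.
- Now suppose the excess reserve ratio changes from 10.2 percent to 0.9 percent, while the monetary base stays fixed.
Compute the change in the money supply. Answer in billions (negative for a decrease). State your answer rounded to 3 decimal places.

₩50.105 billion

Initially m₁ = (1 + 0.3685) / (0.052 + 0.102 + 0.3685) ≈ 2.619139, so M₁ = 2.619139 × 88.35 ≈ 231.4009 billion.
After the change m₂ = (1 + 0.3685) / (0.052 + 0.009 + 0.3685) ≈ 3.186263, so M₂ = 3.186263 × 88.35 ≈ 281.5063 billion.
ΔM = M₂ − M₁ = 281.5063 − 231.4009 = 50.1054 billion.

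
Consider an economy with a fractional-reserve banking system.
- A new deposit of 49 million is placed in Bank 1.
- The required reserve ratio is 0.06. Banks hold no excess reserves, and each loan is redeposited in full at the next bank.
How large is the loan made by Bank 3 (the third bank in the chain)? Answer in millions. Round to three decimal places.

Each bank lends a fraction (1 − rr) = 0.9400 of the deposit it receives, so Bank 3 receives 49·0.9400^2 and lends 49·0.9400^3 ≈ 40.6986 million.

40.699 million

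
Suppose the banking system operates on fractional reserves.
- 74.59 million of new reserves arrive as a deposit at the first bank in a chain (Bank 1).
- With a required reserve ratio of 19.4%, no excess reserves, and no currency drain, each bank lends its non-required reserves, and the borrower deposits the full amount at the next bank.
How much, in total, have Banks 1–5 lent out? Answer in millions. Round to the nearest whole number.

Bank i lends (1 − rr)^i of the original deposit: Bank 1 lends 74.59·0.8060 ≈ 60.1195, Bank 2 lends 74.59·0.8060² ≈ 48.4563, and so on.
Summing a geometric series: total = 74.59·[0.8060·(1 − 0.8060^5) / (1 − 0.8060)] ≈ 204.4828 million.

204 million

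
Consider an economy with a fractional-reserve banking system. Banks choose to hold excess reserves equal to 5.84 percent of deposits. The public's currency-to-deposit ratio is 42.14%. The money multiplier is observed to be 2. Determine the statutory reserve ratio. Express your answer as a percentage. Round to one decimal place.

23.1%

Using m = 2. Since m = (1 + c)/(c + rr + e), the denominator satisfies c + rr + e = (1 + c)/m = (1 + 0.4214) / 2 = 0.710700.
With c = 0.4214 and e = 0.0584, the statutory reserve ratio is 0.710700 − 0.4214 − 0.0584 = 0.2309.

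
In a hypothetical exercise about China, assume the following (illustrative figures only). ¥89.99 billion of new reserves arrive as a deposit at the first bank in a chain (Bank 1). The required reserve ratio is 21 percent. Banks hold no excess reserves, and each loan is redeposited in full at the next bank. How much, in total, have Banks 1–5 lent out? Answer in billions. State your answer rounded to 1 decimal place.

¥234.4 billion

Bank i lends (1 − rr)^i of the original deposit: Bank 1 lends 89.99·0.7900 = 71.0921, Bank 2 lends 89.99·0.7900² ≈ 56.1628, and so on.
Summing a geometric series: total = 89.99·[0.7900·(1 − 0.7900^5) / (1 − 0.7900)] ≈ 234.3650 billion.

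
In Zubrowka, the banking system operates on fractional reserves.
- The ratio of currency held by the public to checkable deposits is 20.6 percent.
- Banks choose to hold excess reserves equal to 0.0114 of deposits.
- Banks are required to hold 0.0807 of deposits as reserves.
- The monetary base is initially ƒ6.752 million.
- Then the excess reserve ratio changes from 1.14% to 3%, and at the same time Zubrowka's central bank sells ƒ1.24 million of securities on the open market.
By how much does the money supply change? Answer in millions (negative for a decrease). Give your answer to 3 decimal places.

Before: m₁ = (1 + 0.206) / (0.0807 + 0.0114 + 0.206) ≈ 4.04562, MB₁ = 6.752, so M₁ = 4.04562 × 6.752 ≈ 27.316 million.
After: m₂ = (1 + 0.206) / (0.0807 + 0.03 + 0.206) ≈ 3.80802, MB₂ = 6.752 − 1.24 = 5.512, so M₂ = 3.80802 × 5.512 ≈ 20.9898 million.
ΔM = M₂ − M₁ = 20.9898 − 27.316 = -6.3262 million.

-6.326 million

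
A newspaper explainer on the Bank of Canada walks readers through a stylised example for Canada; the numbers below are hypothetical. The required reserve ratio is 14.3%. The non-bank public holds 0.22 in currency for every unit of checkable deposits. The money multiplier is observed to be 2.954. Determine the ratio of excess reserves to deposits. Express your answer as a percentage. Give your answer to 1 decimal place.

5.0%

Using m = 2.954. Since m = (1 + c)/(c + rr + e), the denominator satisfies c + rr + e = (1 + c)/m = (1 + 0.22) / 2.954 ≈ 0.412999.
With c = 0.22 and rr = 0.143, the ratio of excess reserves to deposits is 0.412999 − 0.22 − 0.143 = 0.049999.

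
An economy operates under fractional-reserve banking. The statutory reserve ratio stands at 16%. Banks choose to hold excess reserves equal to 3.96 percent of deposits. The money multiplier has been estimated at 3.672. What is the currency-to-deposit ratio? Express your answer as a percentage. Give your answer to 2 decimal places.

Using m = 3.672. From m = (1 + c)/(c + rr + e), rearranging gives 1 + c = m·(c + rr + e), so c·(1 − m) = m·(rr + e) − 1.
Hence c = [m·(rr + e) − 1]/(1 − m) = [3.672 × (0.16 + 0.0396) − 1] / (1 − 3.672) ≈ 0.099951.

10.00%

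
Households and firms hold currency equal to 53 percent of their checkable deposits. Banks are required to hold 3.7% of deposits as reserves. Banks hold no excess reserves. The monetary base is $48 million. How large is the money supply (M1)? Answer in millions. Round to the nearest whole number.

$130 million

The money multiplier is m = (1 + c) / (rr + c) = (1 + 0.53) / (0.037 + 0.53) ≈ 2.6984.
So M = m × MB = 2.6984 × 48 = 129.5232 million.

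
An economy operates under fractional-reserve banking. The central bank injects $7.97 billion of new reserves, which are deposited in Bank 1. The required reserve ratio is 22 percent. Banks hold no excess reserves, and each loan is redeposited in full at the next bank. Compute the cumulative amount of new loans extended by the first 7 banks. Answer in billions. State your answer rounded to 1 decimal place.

$23.3 billion

Bank i lends (1 − rr)^i of the original deposit: Bank 1 lends 7.97·0.7800 = 6.2166, Bank 2 lends 7.97·0.7800² ≈ 4.8489, and so on.
Summing a geometric series: total = 7.97·[0.7800·(1 − 0.7800^7) / (1 − 0.7800)] ≈ 23.2937 billion.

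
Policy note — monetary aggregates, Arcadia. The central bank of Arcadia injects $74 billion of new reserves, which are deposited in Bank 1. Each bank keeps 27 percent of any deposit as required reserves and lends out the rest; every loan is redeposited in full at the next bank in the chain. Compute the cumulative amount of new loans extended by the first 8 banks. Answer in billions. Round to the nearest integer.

$184 billion

Bank i lends (1 − rr)^i of the original deposit: Bank 1 lends 74·0.7300 = 54.0200, Bank 2 lends 74·0.7300² = 39.4346, and so on.
Summing a geometric series: total = 74·[0.7300·(1 − 0.7300^8) / (1 − 0.7300)] ≈ 183.9389 billion.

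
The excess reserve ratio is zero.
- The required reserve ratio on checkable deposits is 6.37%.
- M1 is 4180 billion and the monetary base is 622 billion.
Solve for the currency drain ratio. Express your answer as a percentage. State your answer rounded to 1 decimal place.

Using m = M/MB = 4180/622 ≈ 6.720257. From m = (1 + c)/(c + rr + e), rearranging gives 1 + c = m·(c + rr + e), so c·(1 − m) = m·(rr + e) − 1.
Hence c = [m·(rr + e) − 1]/(1 − m) = [6.720257 × (0.0637 + 0) − 1] / (1 − 6.720257) ≈ 0.099981.

10.0%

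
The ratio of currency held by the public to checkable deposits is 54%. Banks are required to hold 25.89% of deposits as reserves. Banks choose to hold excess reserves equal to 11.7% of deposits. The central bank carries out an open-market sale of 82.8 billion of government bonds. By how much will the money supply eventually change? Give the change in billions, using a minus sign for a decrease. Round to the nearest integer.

-139 billion

The money multiplier is m = (1 + c) / (rr + e + c) = (1 + 0.54) / (0.2589 + 0.117 + 0.54) ≈ 1.6814.
The sale removes 82.8 billion of base, so ΔM = m × ΔMB = 1.6814 × (−82.8) ≈ -139.2199 billion.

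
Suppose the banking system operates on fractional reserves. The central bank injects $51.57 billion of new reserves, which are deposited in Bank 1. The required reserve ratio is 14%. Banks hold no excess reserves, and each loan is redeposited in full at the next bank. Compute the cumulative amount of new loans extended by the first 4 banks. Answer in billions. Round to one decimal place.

Bank i lends (1 − rr)^i of the original deposit: Bank 1 lends 51.57·0.8600 = 44.3502, Bank 2 lends 51.57·0.8600² ≈ 38.1412, and so on.
Summing a geometric series: total = 51.57·[0.8600·(1 − 0.8600^4) / (1 − 0.8600)] ≈ 143.5020 billion.

$143.5 billion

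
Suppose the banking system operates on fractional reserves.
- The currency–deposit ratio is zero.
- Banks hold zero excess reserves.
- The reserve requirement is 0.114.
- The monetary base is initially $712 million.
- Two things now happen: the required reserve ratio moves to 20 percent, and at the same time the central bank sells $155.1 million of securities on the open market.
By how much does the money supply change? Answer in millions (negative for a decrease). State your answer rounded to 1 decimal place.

-3461.1 million

Before: m₁ = 1 / (0.114) ≈ 8.77193, MB₁ = 712, so M₁ = 8.77193 × 712 ≈ 6245.6142 million.
After: m₂ = 1 / (0.2) = 5, MB₂ = 712 − 155.1 = 556.9, so M₂ = 5 × 556.9 = 2784.5 million.
ΔM = M₂ − M₁ = 2784.5 − 6245.6142 = -3461.1142 million.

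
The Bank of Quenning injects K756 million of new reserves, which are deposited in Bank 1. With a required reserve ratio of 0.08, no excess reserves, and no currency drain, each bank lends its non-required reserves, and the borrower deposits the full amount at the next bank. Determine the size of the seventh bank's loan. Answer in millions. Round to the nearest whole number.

K422 million

Each bank lends a fraction (1 − rr) = 0.9200 of the deposit it receives, so Bank 7 receives 756·0.9200^6 and lends 756·0.9200^7 ≈ 421.7320 million.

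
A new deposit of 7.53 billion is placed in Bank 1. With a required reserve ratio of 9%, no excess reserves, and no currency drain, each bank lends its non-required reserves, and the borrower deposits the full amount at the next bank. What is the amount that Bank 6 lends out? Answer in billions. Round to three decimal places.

Each bank lends a fraction (1 − rr) = 0.9100 of the deposit it receives, so Bank 6 receives 7.53·0.9100^5 and lends 7.53·0.9100^6 ≈ 4.2761 billion.

4.276 billion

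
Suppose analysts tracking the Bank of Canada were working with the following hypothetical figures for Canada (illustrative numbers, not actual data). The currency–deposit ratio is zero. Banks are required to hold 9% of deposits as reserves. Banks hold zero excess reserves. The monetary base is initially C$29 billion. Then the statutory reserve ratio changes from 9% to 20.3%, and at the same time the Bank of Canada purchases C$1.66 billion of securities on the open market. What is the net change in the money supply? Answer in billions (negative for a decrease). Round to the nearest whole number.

-171 billion

Before: m₁ = 1 / (0.09) ≈ 11.1111, MB₁ = 29, so M₁ = 11.1111 × 29 = 322.2219 billion.
After: m₂ = 1 / (0.203) ≈ 4.9261, MB₂ = 29 + 1.66 = 30.66, so M₂ = 4.9261 × 30.66 ≈ 151.0342 billion.
ΔM = M₂ − M₁ = 151.0342 − 322.2219 = -171.1877 billion.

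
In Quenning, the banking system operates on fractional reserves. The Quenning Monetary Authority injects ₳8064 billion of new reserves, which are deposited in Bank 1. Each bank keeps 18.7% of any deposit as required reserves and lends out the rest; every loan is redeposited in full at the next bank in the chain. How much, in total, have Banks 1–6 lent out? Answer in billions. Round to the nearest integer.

Bank i lends (1 − rr)^i of the original deposit: Bank 1 lends 8064·0.8130 = 6556.0320, Bank 2 lends 8064·0.8130² ≈ 5330.0540, and so on.
Summing a geometric series: total = 8064·[0.8130·(1 − 0.8130^6) / (1 − 0.8130)] ≈ 24935.2139 billion.

₳24935 billion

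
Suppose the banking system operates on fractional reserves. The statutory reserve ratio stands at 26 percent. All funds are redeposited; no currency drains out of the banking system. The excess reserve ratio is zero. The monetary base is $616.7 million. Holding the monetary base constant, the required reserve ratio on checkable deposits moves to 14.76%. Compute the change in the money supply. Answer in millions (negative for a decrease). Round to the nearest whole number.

$1806 million

Initially m₁ = 1 / (0.26) ≈ 3.8462, so M₁ = 3.8462 × 616.7 ≈ 2371.9515 million.
After the change m₂ = 1 / (0.1476) ≈ 6.7751, so M₂ = 6.7751 × 616.7 ≈ 4178.2042 million.
ΔM = M₂ − M₁ = 4178.2042 − 2371.9515 = 1806.2527 million.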